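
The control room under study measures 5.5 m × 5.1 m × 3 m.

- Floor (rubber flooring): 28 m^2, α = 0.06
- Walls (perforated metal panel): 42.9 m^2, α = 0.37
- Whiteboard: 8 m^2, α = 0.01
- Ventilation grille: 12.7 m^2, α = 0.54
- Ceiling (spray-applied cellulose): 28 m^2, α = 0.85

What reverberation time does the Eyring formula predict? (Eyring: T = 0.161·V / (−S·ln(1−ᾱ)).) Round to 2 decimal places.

0.22 seconds

S = Σ Sᵢ = 119.6 m^2.
Σ(Sᵢαᵢ) = 28×0.06 + 42.9×0.37 + 8×0.01 + 12.7×0.54 + 28×0.85 = 48.291.
Mean coefficient ᾱ = A/S = 0.4038.
−S·ln(1−ᾱ) = −119.6 × ln(1 − 0.4038) = 61.855.
V = 5.5 × 5.1 × 3 = 84.15 m³.
T = 0.161·V/[−S·ln(1−ᾱ)] = 0.161·84.15/61.855 = 0.22 s.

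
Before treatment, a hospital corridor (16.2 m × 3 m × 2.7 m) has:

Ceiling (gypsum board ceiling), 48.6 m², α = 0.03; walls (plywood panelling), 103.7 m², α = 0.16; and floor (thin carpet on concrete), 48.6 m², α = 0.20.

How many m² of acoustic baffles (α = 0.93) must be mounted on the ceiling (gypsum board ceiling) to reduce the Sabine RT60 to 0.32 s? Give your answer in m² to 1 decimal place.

Total absorption A₁ = 48.6*0.03 + 103.7*0.16 + 48.6*0.20
  = 1.458 + 16.592 + 9.720 = 27.770 m² sabins.
Required A₂ = 0.161·131.22/0.32 = 66.020 sabins.
Absorption to add: 66.020 − 27.770 = 38.250 sabins.
Net gain per m²: Δα = 0.93 − 0.03 = 0.90.
Panel area = 38.250 / 0.90 = 42.5 m².

42.5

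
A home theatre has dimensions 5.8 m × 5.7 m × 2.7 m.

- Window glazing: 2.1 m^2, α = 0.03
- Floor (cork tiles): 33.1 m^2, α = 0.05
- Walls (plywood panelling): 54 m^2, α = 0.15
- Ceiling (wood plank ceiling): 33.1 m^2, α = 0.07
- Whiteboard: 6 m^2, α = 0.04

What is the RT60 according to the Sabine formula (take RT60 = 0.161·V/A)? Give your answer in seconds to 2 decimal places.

A = Σ Sᵢαᵢ = 2.1·0.03 + 33.1·0.05 + 54·0.15 + 33.1·0.07 + 6·0.04 = 12.375 sabins.
Room volume: 89.262 m³.
T = 0.161 V/A = 0.161·89.262/12.375 = 1.16 s.

1.16 seconds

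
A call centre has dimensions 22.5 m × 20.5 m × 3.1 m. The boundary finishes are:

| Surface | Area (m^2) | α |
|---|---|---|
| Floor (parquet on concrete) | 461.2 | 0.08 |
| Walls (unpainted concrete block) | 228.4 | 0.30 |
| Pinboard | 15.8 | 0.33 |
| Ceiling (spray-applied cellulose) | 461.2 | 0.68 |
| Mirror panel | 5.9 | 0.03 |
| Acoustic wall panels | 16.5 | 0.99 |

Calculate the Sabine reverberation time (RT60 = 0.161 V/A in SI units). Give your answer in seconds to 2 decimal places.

0.52 s

A = Σ Sᵢαᵢ = 461.2·0.08 + 228.4·0.30 + 15.8·0.33 + 461.2·0.68 + 5.9·0.03 + 16.5·0.99 = 440.758 sabins.
Volume V = 22.5 × 20.5 × 3.1 = 1429.875 m³.
RT60 = 0.161 · V / A = 0.161 × 1429.875 / 440.758 = 0.52 s.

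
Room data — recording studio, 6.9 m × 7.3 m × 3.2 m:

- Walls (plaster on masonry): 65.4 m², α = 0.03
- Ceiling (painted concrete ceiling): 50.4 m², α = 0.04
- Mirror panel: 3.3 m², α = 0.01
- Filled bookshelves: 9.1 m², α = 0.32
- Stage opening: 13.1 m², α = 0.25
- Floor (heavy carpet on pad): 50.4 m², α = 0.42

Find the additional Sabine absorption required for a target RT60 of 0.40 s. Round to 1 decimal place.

33.5 sabins

Total absorption A₁ = 65.4×0.03 + 50.4×0.04 + 3.3×0.01 + 9.1×0.32 + 13.1×0.25 + 50.4×0.42
  = 1.962 + 2.016 + 0.033 + 2.912 + 3.275 + 21.168 = 31.366 m² sabins.
V = 161.184 m³. Required absorption A₂ = 0.161 × 161.184 / 0.40 = 64.877 sabins.
Additional absorption ΔA = 64.877 − 31.366 = 33.5 sabins.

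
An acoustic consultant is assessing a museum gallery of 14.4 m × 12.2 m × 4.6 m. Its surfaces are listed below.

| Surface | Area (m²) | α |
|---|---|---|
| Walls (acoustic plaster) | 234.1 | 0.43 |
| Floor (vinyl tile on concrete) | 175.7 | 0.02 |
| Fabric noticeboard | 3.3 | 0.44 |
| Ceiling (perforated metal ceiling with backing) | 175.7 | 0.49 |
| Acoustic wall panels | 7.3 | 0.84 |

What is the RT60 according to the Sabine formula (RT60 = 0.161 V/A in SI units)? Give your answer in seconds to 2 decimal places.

0.66 sec

Total absorption A = 234.1×0.43 + 175.7×0.02 + 3.3×0.44 + 175.7×0.49 + 7.3×0.84
  = 100.663 + 3.514 + 1.452 + 86.093 + 6.132 = 197.854 m² sabins.
Room volume: 808.128 m³.
Sabine: RT60 = 0.161 × 808.128 / 197.854 = 0.66 s.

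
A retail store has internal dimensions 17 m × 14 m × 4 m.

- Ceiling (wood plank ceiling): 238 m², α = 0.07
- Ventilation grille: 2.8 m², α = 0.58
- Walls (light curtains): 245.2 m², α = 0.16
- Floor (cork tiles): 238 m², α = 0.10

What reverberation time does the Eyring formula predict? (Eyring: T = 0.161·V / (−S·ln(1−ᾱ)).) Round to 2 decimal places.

1.78 s

Total surface area S = 238 + 2.8 + 245.2 + 238 = 724.0 m².
Σ(Sᵢαᵢ) = 238×0.07 + 2.8×0.58 + 245.2×0.16 + 238×0.10 = 81.316.
ᾱ = 81.316 / 724.0 = 0.1123.
Eyring denominator: −S ln(1−ᾱ) = 86.244.
V = 17 × 14 × 4 = 952 m³.
T = 0.161·V/[−S·ln(1−ᾱ)] = 0.161·952/86.244 = 1.78 s.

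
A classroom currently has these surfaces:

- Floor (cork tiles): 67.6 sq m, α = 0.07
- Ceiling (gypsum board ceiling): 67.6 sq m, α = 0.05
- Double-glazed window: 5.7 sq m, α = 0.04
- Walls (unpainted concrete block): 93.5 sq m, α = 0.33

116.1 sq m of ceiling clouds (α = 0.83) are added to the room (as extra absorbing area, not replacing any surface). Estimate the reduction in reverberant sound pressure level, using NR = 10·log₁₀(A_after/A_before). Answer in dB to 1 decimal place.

5.4 dB

Equivalent absorption area: A_before = 67.6*0.07 + 67.6*0.05 + 5.7*0.04 + 93.5*0.33 = 39.195 sq m.
Treatment contributes 116.1·0.83 = 96.363 sabins.
New total A_after = 135.558 sabins.
NR = 10·log₁₀(135.558/39.195) = 5.4 dB.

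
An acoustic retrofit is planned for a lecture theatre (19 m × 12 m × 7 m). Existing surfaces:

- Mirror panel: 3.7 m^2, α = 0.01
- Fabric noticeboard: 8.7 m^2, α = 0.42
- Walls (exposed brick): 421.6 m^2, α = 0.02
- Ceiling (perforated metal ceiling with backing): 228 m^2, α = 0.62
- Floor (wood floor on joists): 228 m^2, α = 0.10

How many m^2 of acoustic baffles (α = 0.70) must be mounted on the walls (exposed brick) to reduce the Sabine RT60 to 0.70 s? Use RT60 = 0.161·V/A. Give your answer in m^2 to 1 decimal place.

280.6

Total absorption A₁ = 3.7×0.01 + 8.7×0.42 + 421.6×0.02 + 228×0.62 + 228×0.10
  = 0.037 + 3.654 + 8.432 + 141.360 + 22.800 = 176.283 m^2 sabins.
Required A₂ = 0.161·1596/0.70 = 367.080 sabins.
Absorption to add: 367.080 − 176.283 = 190.797 sabins.
Each m^2 of panel replacing the walls (exposed brick) adds (0.70 − 0.02) = 0.68 sabins.
Panel area = 190.797 / 0.68 = 280.6 m^2.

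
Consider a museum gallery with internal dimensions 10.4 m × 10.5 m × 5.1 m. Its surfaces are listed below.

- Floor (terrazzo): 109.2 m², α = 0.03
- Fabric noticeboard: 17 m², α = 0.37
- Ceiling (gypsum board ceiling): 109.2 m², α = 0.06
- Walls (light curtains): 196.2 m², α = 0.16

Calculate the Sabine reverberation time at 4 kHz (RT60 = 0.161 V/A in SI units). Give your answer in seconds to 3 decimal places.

1.887 s

Equivalent absorption area: A = 109.2×0.03 + 17×0.37 + 109.2×0.06 + 196.2×0.16 = 47.510 m².
Volume V = 10.4 × 10.5 × 5.1 = 556.92 m³.
RT60 = 0.161 · V / A = 0.161 × 556.92 / 47.510 = 1.887 s.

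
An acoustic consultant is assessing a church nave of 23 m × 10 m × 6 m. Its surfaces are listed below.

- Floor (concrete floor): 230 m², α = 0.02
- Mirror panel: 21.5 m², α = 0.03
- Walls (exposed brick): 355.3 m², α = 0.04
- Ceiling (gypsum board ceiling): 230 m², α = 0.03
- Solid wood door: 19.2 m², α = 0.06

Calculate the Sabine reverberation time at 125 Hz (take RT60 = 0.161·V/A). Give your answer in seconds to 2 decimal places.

Summing Sᵢαᵢ: 4.600 + 0.645 + 14.212 + 6.900 + 1.152 → A = 27.509 sabins.
V = 23·10·6 = 1380 m³.
T = 0.161 V/A = 0.161·1380/27.509 = 8.08 s.

8.08 sec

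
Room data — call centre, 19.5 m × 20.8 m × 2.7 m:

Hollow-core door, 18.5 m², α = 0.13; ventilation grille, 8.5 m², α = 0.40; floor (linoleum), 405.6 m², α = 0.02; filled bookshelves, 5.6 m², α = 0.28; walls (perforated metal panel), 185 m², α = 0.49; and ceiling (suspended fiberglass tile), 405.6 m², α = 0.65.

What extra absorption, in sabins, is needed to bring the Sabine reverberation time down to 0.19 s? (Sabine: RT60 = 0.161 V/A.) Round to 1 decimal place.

558.2 sabins

Equivalent absorption area: A₁ = 18.5×0.13 + 8.5×0.40 + 405.6×0.02 + 5.6×0.28 + 185×0.49 + 405.6×0.65 = 369.775 m².
V = 1095.12 m³. Required absorption A₂ = 0.161 × 1095.12 / 0.19 = 927.970 sabins.
ΔA = A₂ − A₁ = 927.970 − 369.775 = 558.2 sabins.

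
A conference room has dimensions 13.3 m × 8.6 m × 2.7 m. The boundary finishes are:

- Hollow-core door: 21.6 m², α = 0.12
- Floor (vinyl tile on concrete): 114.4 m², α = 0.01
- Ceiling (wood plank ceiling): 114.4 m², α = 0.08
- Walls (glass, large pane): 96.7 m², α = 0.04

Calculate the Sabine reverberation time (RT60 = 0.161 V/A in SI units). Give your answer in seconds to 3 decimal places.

Summing Sᵢαᵢ: 2.592 + 1.144 + 9.152 + 3.868 → A = 16.756 sabins.
Room volume: 308.826 m³.
RT60 = 0.161 · V / A = 0.161 × 308.826 / 16.756 = 2.967 s.

2.967 s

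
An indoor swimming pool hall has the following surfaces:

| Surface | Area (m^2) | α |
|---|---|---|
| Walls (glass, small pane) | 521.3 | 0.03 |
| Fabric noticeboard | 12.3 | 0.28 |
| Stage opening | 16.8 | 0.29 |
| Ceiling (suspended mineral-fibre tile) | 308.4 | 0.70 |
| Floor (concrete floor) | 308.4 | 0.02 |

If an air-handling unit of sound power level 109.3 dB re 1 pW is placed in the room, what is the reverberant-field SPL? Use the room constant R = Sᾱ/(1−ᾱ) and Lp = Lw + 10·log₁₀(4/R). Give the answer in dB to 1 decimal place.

A = 246.003 sabins; S = 1167.2 m^2.
ᾱ = 0.2108, so room constant R = A/(1−ᾱ) = 311.712 m^2.
Lp = Lw + 10 log₁₀(4/R) = 109.3 -18.92 = 90.4 dB.

90.4 dB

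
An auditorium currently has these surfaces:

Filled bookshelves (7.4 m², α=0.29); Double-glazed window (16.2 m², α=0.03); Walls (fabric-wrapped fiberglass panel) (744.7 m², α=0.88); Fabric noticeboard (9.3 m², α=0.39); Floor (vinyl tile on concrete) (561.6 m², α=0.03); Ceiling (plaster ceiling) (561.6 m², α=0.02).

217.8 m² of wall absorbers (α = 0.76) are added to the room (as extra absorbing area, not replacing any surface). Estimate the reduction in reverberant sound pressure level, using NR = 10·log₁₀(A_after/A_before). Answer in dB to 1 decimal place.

Total absorption A_before = 7.4×0.29 + 16.2×0.03 + 744.7×0.88 + 9.3×0.39 + 561.6×0.03 + 561.6×0.02
  = 2.146 + 0.486 + 655.336 + 3.627 + 16.848 + 11.232 = 689.675 m² sabins.
Added absorption = 217.8 × 0.76 = 165.528 sabins.
A_after = 689.675 + 165.528 = 855.203 sabins.
NR = 10·log₁₀(855.203/689.675) = 0.9 dB.

0.9 dB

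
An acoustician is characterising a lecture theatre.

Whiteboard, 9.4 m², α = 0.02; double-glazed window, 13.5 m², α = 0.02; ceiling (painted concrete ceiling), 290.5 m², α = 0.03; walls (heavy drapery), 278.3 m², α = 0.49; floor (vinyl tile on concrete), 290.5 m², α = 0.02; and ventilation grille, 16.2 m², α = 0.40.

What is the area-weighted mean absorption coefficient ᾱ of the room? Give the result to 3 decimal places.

Total surface area S = 898.4 m².
Weighted sum Σ Sα = 157.830.
ᾱ = 157.830 / 898.4 = 0.176.

0.176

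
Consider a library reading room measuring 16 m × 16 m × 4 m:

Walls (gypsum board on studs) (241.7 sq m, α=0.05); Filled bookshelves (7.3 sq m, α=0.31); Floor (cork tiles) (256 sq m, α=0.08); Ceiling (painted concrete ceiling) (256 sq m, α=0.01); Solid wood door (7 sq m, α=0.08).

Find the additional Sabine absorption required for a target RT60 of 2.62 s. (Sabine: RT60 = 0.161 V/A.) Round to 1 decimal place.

25.0 sabins

Total absorption A₁ = 241.7×0.05 + 7.3×0.31 + 256×0.08 + 256×0.01 + 7×0.08
  = 12.085 + 2.263 + 20.480 + 2.560 + 0.560 = 37.948 sq m sabins.
V = 1024 m³. Required absorption A₂ = 0.161 × 1024 / 2.62 = 62.925 sabins.
ΔA = A₂ − A₁ = 62.925 − 37.948 = 25.0 sabins.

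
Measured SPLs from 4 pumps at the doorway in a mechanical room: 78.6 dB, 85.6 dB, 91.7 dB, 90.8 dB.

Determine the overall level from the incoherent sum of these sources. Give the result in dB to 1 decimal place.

94.9 dB

Converting to relative power and adding: 10^(78.6/10) + 10^(85.6/10) + 10^(91.7/10) + 10^(90.8/10) = 3.117e+09.
L_total = 10·log₁₀(3.117e+09) = 94.9 dB.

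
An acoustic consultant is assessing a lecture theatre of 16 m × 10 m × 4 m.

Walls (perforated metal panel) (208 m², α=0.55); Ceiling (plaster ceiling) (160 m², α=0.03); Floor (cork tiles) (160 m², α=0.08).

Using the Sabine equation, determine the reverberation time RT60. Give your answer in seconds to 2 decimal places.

0.78 s

Total absorption A = 208×0.55 + 160×0.03 + 160×0.08
  = 114.400 + 4.800 + 12.800 = 132.000 m² sabins.
V = 16·10·4 = 640 m³.
RT60 = 0.161 · V / A = 0.161 × 640 / 132.000 = 0.78 s.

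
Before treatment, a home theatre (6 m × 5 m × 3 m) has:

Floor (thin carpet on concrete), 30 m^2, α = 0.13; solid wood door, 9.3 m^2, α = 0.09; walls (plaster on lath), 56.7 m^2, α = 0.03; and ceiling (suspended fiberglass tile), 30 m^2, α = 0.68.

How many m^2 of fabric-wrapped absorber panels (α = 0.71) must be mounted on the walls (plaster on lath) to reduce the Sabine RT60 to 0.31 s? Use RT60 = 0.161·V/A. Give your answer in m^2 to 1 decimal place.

Equivalent absorption area: A₁ = 30·0.13 + 9.3·0.09 + 56.7·0.03 + 30·0.68 = 26.838 m^2.
Required A₂ = 0.161·90/0.31 = 46.742 sabins.
ΔA needed = 46.742 − 26.838 = 19.904 sabins.
Each m^2 of panel replacing the walls (plaster on lath) adds (0.71 − 0.03) = 0.68 sabins.
Area = ΔA/Δα = 19.904/0.68 = 29.3 m^2.

29.3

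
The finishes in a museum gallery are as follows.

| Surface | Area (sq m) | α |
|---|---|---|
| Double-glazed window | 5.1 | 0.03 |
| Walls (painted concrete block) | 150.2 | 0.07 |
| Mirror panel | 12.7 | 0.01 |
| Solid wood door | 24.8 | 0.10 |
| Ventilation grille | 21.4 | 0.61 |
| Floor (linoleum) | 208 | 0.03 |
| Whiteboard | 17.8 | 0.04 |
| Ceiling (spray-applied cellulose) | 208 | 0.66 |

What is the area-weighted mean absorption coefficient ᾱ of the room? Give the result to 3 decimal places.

0.263

S = Σ Sᵢ = 5.1 + 150.2 + 12.7 + 24.8 + 21.4 + 208 + 17.8 + 208 = 648.0 sq m.
Σ(Sᵢαᵢ) = 5.1*0.03 + 150.2*0.07 + 12.7*0.01 + 24.8*0.10 + 21.4*0.61 + 208*0.03 + 17.8*0.04 + 208*0.66 = 170.560.
ᾱ = 170.560 / 648.0 = 0.263.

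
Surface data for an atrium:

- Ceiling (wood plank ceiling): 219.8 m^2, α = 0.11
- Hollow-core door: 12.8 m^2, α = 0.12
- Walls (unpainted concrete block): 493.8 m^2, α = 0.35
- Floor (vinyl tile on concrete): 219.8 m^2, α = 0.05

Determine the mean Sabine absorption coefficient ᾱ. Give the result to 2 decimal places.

0.22

S = Σ Sᵢ = 219.8 + 12.8 + 493.8 + 219.8 = 946.2 m^2.
Weighted sum Σ Sα = 209.534.
ᾱ = 209.534 / 946.2 = 0.22.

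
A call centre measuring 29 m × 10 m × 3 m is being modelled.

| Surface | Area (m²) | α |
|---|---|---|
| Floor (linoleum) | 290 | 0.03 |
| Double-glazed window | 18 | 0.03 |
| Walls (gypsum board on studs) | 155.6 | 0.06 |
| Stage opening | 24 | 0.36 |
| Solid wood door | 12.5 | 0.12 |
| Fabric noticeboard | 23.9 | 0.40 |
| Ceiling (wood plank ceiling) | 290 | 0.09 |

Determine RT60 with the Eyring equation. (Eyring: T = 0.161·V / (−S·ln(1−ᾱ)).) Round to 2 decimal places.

Total surface area S = 290 + 18 + 155.6 + 24 + 12.5 + 23.9 + 290 = 814.0 m².
Σ(Sᵢαᵢ) = 290×0.03 + 18×0.03 + 155.6×0.06 + 24×0.36 + 12.5×0.12 + 23.9×0.40 + 290×0.09 = 64.376.
ᾱ = 64.376 / 814.0 = 0.0791.
−S·ln(1−ᾱ) = −814.0 × ln(1 − 0.0791) = 67.077.
V = 29 × 10 × 3 = 870 m³.
RT60 = 0.161 × 870 / 67.077 = 2.09 s.

2.09 s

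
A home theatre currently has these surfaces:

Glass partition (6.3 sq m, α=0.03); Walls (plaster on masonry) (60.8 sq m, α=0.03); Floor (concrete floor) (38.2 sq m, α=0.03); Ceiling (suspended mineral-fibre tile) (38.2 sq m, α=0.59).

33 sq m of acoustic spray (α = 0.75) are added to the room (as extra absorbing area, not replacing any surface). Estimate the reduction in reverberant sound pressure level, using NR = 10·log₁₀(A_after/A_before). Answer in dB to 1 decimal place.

2.9 dB

Summing Sᵢαᵢ: 0.189 + 1.824 + 1.146 + 22.538 → A_before = 25.697 sabins.
Treatment contributes 33·0.75 = 24.750 sabins.
A_after = 25.697 + 24.750 = 50.447 sabins.
NR = 10·log₁₀(50.447/25.697) = 2.9 dB.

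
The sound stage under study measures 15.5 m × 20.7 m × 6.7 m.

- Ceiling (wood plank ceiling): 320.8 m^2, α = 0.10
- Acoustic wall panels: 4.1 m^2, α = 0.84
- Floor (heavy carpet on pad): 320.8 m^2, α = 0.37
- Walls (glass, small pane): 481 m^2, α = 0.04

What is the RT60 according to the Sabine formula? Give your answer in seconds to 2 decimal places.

2.00 seconds

Equivalent absorption area: A = 320.8*0.10 + 4.1*0.84 + 320.8*0.37 + 481*0.04 = 173.460 m^2.
V = 15.5·20.7·6.7 = 2149.695 m³.
T = 0.161 V/A = 0.161·2149.695/173.460 = 2.00 s.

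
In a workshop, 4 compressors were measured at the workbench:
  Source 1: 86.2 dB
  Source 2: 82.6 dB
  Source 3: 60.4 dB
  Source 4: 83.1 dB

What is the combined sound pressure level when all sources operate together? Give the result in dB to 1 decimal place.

Σ 10^(Lᵢ/10) = 8.041e+08.
Back to dB: 10·log₁₀ Σ = 89.1 dB.

89.1 dB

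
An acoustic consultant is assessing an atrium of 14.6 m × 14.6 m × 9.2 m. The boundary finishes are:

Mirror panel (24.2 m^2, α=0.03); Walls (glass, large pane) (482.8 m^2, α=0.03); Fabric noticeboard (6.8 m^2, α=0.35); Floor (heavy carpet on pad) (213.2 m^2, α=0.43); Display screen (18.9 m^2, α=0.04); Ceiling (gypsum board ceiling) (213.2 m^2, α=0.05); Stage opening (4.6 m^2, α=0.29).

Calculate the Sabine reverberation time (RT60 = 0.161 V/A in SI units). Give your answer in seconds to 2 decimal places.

2.59 s

Summing Sᵢαᵢ: 0.726 + 14.484 + 2.380 + 91.676 + 0.756 + 10.660 + 1.334 → A = 122.016 sabins.
Volume V = 14.6 × 14.6 × 9.2 = 1961.072 m³.
T = 0.161 V/A = 0.161·1961.072/122.016 = 2.59 s.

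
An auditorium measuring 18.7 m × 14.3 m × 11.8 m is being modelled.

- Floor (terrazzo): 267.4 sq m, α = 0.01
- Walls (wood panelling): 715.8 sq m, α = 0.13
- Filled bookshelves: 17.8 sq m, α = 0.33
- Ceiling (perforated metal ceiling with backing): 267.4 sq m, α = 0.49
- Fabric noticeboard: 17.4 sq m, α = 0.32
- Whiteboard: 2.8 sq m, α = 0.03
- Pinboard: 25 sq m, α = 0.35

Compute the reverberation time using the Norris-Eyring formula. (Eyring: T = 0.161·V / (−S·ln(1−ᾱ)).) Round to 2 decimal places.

Total surface area S = 267.4 + 715.8 + 17.8 + 267.4 + 17.4 + 2.8 + 25 = 1313.6 sq m.
Absorption A = 267.4·0.01 + 715.8·0.13 + 17.8·0.33 + 267.4·0.49 + 17.4·0.32 + 2.8·0.03 + 25·0.35 = 247.030 sabins.
Mean coefficient ᾱ = A/S = 0.1881.
−S·ln(1−ᾱ) = −1313.6 × ln(1 − 0.1881) = 273.725.
V = 18.7 × 14.3 × 11.8 = 3155.438 m³.
T = 0.161·V/[−S·ln(1−ᾱ)] = 0.161·3155.438/273.725 = 1.86 s.

1.86 s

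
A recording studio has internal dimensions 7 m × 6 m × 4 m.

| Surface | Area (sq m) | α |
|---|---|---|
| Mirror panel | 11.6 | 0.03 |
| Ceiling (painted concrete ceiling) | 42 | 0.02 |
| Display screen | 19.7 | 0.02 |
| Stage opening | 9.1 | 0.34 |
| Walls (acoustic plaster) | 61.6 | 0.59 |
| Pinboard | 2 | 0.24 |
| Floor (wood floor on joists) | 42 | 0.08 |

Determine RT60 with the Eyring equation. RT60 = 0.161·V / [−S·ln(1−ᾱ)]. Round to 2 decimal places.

S = Σ Sᵢ = 188.0 sq m.
Σ(Sᵢαᵢ) = 11.6×0.03 + 42×0.02 + 19.7×0.02 + 9.1×0.34 + 61.6×0.59 + 2×0.24 + 42×0.08 = 44.860.
Mean coefficient ᾱ = A/S = 0.2386.
−S·ln(1−ᾱ) = −188.0 × ln(1 − 0.2386) = 51.248.
V = 7 × 6 × 4 = 168 m³.
T = 0.161·V/[−S·ln(1−ᾱ)] = 0.161·168/51.248 = 0.53 s.

0.53 s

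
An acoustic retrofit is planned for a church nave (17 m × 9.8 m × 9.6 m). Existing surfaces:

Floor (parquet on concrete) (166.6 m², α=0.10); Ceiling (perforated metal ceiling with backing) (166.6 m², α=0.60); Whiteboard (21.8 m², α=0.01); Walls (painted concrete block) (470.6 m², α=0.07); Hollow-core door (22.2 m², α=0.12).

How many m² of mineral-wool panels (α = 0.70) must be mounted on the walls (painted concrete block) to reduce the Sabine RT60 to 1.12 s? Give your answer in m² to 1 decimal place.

Equivalent absorption area: A₁ = 166.6·0.10 + 166.6·0.60 + 21.8·0.01 + 470.6·0.07 + 22.2·0.12 = 152.444 m².
V = 1599.36 m³. Target absorption A₂ = 0.161 × 1599.36 / 1.12 = 229.908 sabins.
Absorption to add: 229.908 − 152.444 = 77.464 sabins.
Net gain per m²: Δα = 0.70 − 0.07 = 0.63.
Panel area = 77.464 / 0.63 = 123.0 m².

123.0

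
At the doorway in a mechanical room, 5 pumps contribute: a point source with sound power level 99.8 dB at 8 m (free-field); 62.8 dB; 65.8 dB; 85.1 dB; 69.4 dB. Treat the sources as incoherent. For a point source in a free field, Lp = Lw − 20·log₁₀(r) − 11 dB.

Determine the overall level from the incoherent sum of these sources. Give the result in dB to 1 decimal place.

Source at 8 m: Lp = 99.8 − 20·log₁₀(8) − 11 = 70.7 dB.
Σ 10^(Lᵢ/10) = 3.498e+08.
L_total = 10·log₁₀(3.498e+08) = 85.4 dB.

85.4 dB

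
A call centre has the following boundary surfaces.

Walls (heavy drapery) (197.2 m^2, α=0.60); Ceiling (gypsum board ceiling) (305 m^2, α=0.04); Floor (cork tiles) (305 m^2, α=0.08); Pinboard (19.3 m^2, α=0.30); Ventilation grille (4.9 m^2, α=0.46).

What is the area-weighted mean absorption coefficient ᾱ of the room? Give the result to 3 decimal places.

Total surface area S = 831.4 m^2.
A = 197.2×0.60 + 305×0.04 + 305×0.08 + 19.3×0.30 + 4.9×0.46 = 162.964 sabins.
ᾱ = 162.964 / 831.4 = 0.196.

0.196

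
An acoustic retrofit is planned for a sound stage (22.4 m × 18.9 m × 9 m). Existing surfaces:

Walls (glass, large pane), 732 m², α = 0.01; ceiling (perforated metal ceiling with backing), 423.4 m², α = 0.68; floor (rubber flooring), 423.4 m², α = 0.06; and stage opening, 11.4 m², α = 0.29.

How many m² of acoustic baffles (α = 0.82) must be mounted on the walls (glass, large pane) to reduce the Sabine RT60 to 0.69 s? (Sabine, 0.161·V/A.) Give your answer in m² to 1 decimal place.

697.7

Total absorption A₁ = 732×0.01 + 423.4×0.68 + 423.4×0.06 + 11.4×0.29
  = 7.320 + 287.912 + 25.404 + 3.306 = 323.942 m² sabins.
Required A₂ = 0.161·3810.24/0.69 = 889.056 sabins.
ΔA needed = 889.056 − 323.942 = 565.114 sabins.
Each m² of panel replacing the walls (glass, large pane) adds (0.82 − 0.01) = 0.81 sabins.
Panel area = 565.114 / 0.81 = 697.7 m².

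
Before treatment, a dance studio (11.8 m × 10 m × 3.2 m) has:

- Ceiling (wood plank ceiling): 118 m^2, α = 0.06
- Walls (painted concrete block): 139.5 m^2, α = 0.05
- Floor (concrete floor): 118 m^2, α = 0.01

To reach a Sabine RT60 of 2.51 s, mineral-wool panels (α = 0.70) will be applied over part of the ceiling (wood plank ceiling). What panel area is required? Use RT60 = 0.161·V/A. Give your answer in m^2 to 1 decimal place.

Total absorption A₁ = 118*0.06 + 139.5*0.05 + 118*0.01
  = 7.080 + 6.975 + 1.180 = 15.235 m^2 sabins.
Required A₂ = 0.161·377.6/2.51 = 24.221 sabins.
Absorption to add: 24.221 − 15.235 = 8.986 sabins.
Each m^2 of panel replacing the ceiling (wood plank ceiling) adds (0.70 − 0.06) = 0.64 sabins.
Panel area = 8.986 / 0.64 = 14.0 m^2.

14.0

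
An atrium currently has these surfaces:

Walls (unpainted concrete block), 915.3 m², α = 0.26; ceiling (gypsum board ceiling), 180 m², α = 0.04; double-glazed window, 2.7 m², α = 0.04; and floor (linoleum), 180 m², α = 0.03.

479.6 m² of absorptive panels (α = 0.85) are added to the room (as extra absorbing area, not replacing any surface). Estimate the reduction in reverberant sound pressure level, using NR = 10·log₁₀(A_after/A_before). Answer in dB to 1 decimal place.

4.2 dB

Summing Sᵢαᵢ: 237.978 + 7.200 + 0.108 + 5.400 → A_before = 250.686 sabins.
Treatment contributes 479.6·0.85 = 407.660 sabins.
New total A_after = 658.346 sabins.
Reduction = 10 log₁₀(A_after/A_before) = 10 log₁₀(2.6262) = 4.2 dB.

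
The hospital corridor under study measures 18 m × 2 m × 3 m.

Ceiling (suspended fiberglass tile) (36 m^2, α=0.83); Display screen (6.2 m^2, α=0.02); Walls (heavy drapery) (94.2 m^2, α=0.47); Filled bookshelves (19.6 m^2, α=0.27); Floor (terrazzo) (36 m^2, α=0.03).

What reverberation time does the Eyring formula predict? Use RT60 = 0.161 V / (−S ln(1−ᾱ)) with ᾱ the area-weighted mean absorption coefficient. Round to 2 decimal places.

S = Σ Sᵢ = 192.0 m^2.
Σ(Sᵢαᵢ) = 36×0.83 + 6.2×0.02 + 94.2×0.47 + 19.6×0.27 + 36×0.03 = 80.650.
Mean coefficient ᾱ = A/S = 0.4201.
−S·ln(1−ᾱ) = −192.0 × ln(1 − 0.4201) = 104.621.
V = 18 × 2 × 3 = 108 m³.
T = 0.161·V/[−S·ln(1−ᾱ)] = 0.161·108/104.621 = 0.17 s.

0.17 sec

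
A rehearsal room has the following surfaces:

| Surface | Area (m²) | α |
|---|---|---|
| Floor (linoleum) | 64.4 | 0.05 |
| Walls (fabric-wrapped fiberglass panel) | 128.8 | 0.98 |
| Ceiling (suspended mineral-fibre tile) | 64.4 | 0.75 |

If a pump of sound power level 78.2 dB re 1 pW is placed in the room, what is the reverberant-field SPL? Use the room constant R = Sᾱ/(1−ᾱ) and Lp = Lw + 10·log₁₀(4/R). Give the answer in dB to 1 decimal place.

56.6 dB

A = 177.744 sabins; S = 257.6 m².
ᾱ = 177.744/257.6 = 0.6900; R = Sᾱ/(1−ᾱ) = 177.744/(1−0.6900) = 573.368 m².
Lp = 78.2 + 10·log₁₀(4/573.368) = 78.2 + (-21.56) = 56.6 dB.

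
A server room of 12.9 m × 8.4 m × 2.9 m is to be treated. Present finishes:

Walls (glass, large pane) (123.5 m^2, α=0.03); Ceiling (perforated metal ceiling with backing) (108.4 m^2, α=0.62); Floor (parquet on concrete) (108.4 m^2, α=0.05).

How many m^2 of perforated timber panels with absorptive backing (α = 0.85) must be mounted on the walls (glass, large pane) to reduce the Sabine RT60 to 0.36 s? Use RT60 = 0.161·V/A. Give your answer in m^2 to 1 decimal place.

78.3

Equivalent absorption area: A₁ = 123.5×0.03 + 108.4×0.62 + 108.4×0.05 = 76.333 m^2.
V = 314.244 m³. Target absorption A₂ = 0.161 × 314.244 / 0.36 = 140.537 sabins.
ΔA needed = 140.537 − 76.333 = 64.204 sabins.
Each m^2 of panel replacing the walls (glass, large pane) adds (0.85 − 0.03) = 0.82 sabins.
Area = ΔA/Δα = 64.204/0.82 = 78.3 m^2.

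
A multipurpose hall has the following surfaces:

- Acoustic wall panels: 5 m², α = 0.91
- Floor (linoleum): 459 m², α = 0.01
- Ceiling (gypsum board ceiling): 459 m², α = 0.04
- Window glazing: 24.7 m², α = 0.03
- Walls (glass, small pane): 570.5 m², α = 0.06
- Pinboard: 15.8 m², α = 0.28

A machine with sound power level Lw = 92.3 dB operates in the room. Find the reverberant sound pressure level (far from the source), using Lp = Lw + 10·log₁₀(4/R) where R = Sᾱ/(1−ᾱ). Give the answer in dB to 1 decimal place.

79.9 dB

A = 66.895 sabins; S = 1534.0 m².
ᾱ = 66.895/1534.0 = 0.0436; R = Sᾱ/(1−ᾱ) = 66.895/(1−0.0436) = 69.945 m².
Lp = Lw + 10 log₁₀(4/R) = 92.3 -12.43 = 79.9 dB.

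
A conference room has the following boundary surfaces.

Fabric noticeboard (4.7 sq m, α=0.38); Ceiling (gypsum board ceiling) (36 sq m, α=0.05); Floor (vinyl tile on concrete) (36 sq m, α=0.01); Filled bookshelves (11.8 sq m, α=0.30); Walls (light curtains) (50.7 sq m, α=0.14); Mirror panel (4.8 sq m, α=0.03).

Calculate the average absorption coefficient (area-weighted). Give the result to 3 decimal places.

Total surface area S = 144.0 sq m.
A = 4.7·0.38 + 36·0.05 + 36·0.01 + 11.8·0.30 + 50.7·0.14 + 4.8·0.03 = 14.728 sabins.
ᾱ = A/S = 0.102.

0.102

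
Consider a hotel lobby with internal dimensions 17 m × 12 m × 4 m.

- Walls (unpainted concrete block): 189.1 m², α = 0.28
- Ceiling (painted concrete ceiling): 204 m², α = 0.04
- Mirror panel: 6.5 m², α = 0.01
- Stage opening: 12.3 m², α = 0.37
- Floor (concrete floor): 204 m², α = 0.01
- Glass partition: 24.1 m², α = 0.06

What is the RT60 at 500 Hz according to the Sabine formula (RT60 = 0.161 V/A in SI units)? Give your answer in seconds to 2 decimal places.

A = Σ Sᵢαᵢ = 189.1×0.28 + 204×0.04 + 6.5×0.01 + 12.3×0.37 + 204×0.01 + 24.1×0.06 = 69.210 sabins.
Volume V = 17 × 12 × 4 = 816 m³.
Sabine: RT60 = 0.161 × 816 / 69.210 = 1.90 s.

1.90 sec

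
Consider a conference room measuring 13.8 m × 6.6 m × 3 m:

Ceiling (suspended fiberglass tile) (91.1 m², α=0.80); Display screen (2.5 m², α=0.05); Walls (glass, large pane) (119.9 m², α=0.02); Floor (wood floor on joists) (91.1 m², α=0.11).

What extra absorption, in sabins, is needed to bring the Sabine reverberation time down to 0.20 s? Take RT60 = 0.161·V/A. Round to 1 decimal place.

Total absorption A₁ = 91.1×0.80 + 2.5×0.05 + 119.9×0.02 + 91.1×0.11
  = 72.880 + 0.125 + 2.398 + 10.021 = 85.424 m² sabins.
For T = 0.20 s, need A₂ = 0.161·V/T = 0.161·273.24/0.20 = 219.958 sabins.
ΔA = A₂ − A₁ = 219.958 − 85.424 = 134.5 sabins.

134.5 sabins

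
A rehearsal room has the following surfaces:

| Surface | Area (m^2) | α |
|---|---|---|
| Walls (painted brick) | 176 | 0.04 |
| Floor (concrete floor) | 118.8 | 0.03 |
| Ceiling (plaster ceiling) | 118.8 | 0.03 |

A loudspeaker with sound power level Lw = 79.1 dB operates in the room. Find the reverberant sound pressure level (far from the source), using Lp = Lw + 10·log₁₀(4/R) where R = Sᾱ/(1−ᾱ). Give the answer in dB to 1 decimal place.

73.5 dB

A = 14.168 sabins; S = 413.6 m^2.
ᾱ = 14.168/413.6 = 0.0343; R = Sᾱ/(1−ᾱ) = 14.168/(1−0.0343) = 14.671 m^2.
Lp = 79.1 + 10·log₁₀(4/14.671) = 79.1 + (-5.64) = 73.5 dB.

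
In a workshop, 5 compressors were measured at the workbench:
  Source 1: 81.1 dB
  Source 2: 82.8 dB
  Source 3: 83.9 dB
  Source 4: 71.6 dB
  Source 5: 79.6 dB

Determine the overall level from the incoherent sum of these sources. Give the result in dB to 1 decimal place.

88.3 dB

Σ 10^(Lᵢ/10) = 6.705e+08.
Combined level = 10 log₁₀(6.705e+08) = 88.3 dB.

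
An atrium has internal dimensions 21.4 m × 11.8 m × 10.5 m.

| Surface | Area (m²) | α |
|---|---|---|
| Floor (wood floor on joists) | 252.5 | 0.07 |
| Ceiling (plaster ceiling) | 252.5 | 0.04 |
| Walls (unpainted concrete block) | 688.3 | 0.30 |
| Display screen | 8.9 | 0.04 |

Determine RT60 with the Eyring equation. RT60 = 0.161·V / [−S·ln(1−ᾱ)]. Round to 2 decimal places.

1.64 s

Total surface area S = 252.5 + 252.5 + 688.3 + 8.9 = 1202.2 m².
Absorption A = 252.5×0.07 + 252.5×0.04 + 688.3×0.30 + 8.9×0.04 = 234.621 sabins.
Mean coefficient ᾱ = A/S = 0.1952.
Eyring denominator: −S ln(1−ᾱ) = 261.072.
V = 21.4 × 11.8 × 10.5 = 2651.46 m³.
RT60 = 0.161 × 2651.46 / 261.072 = 1.64 s.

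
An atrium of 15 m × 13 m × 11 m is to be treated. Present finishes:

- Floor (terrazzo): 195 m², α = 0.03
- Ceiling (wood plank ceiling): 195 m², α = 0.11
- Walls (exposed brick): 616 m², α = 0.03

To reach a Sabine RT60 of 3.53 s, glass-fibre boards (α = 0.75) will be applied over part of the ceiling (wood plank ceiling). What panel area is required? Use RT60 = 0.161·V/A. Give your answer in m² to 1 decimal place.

81.3

Summing Sᵢαᵢ: 5.850 + 21.450 + 18.480 → A₁ = 45.780 sabins.
Required A₂ = 0.161·2145/3.53 = 97.831 sabins.
Absorption to add: 97.831 − 45.780 = 52.051 sabins.
Net gain per m²: Δα = 0.75 − 0.11 = 0.64.
Area = ΔA/Δα = 52.051/0.64 = 81.3 m².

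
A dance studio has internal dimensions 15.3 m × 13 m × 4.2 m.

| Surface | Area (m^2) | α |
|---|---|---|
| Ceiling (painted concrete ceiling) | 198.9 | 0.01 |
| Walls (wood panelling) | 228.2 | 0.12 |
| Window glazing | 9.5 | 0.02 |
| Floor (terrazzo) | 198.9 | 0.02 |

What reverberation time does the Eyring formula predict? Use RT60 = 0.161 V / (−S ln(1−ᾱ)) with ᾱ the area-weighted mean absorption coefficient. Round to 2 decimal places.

3.90 s

Total surface area S = 198.9 + 228.2 + 9.5 + 198.9 = 635.5 m^2.
Absorption A = 198.9·0.01 + 228.2·0.12 + 9.5·0.02 + 198.9·0.02 = 33.541 sabins.
Mean coefficient ᾱ = A/S = 0.0528.
−S·ln(1−ᾱ) = −635.5 × ln(1 − 0.0528) = 34.473.
V = 15.3 × 13 × 4.2 = 835.38 m³.
T = 0.161·V/[−S·ln(1−ᾱ)] = 0.161·835.38/34.473 = 3.90 s.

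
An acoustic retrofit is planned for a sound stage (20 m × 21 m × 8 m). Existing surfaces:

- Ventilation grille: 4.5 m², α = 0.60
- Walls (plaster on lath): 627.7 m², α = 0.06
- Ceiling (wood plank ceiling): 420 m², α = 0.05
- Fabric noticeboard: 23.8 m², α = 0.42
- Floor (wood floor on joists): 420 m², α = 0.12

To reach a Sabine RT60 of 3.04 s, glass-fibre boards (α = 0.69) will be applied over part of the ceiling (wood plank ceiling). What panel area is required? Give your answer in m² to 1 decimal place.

87.8

Total absorption A₁ = 4.5*0.60 + 627.7*0.06 + 420*0.05 + 23.8*0.42 + 420*0.12
  = 2.700 + 37.662 + 21.000 + 9.996 + 50.400 = 121.758 m² sabins.
Required A₂ = 0.161·3360/3.04 = 177.947 sabins.
ΔA needed = 177.947 − 121.758 = 56.189 sabins.
Net gain per m²: Δα = 0.69 − 0.05 = 0.64.
Panel area = 56.189 / 0.64 = 87.8 m².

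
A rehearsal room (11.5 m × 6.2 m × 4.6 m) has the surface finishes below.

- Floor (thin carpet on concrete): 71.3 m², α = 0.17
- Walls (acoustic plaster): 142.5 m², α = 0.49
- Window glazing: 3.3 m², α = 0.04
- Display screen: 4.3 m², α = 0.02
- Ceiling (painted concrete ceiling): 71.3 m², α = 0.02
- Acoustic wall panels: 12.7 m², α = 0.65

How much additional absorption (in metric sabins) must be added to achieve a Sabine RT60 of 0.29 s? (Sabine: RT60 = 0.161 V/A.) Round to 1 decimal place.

A₁ = Σ Sᵢαᵢ = 71.3*0.17 + 142.5*0.49 + 3.3*0.04 + 4.3*0.02 + 71.3*0.02 + 12.7*0.65 = 91.845 sabins.
V = 327.98 m³. Required absorption A₂ = 0.161 × 327.98 / 0.29 = 182.085 sabins.
ΔA = A₂ − A₁ = 182.085 − 91.845 = 90.2 sabins.

90.2 sabins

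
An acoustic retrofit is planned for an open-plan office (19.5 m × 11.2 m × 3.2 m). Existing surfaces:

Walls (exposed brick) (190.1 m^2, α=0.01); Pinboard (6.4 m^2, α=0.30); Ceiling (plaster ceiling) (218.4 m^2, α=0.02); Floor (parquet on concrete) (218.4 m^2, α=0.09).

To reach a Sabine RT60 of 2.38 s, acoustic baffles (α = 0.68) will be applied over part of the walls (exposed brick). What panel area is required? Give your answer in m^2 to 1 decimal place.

29.0

A₁ = Σ Sᵢαᵢ = 190.1*0.01 + 6.4*0.30 + 218.4*0.02 + 218.4*0.09 = 27.845 sabins.
V = 698.88 m³. Target absorption A₂ = 0.161 × 698.88 / 2.38 = 47.277 sabins.
Absorption to add: 47.277 − 27.845 = 19.432 sabins.
Each m^2 of panel replacing the walls (exposed brick) adds (0.68 − 0.01) = 0.67 sabins.
Area = ΔA/Δα = 19.432/0.67 = 29.0 m^2.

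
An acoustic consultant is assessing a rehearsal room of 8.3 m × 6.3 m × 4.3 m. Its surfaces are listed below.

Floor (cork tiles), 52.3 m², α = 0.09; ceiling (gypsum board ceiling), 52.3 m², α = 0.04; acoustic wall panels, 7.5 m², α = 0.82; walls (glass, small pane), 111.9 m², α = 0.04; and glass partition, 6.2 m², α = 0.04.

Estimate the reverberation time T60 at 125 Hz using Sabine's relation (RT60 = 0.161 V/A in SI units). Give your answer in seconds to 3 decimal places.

Summing Sᵢαᵢ: 4.707 + 2.092 + 6.150 + 4.476 + 0.248 → A = 17.673 sabins.
Room volume: 224.847 m³.
RT60 = 0.161 · V / A = 0.161 × 224.847 / 17.673 = 2.048 s.

2.048 sec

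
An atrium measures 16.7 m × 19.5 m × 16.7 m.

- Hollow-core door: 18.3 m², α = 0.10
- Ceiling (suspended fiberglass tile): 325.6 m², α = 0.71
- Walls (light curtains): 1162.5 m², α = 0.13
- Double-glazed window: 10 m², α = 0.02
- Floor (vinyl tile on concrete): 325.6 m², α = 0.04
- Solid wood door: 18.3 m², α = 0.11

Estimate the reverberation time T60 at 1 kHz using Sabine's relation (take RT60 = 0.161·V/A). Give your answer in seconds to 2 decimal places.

Equivalent absorption area: A = 18.3·0.10 + 325.6·0.71 + 1162.5·0.13 + 10·0.02 + 325.6·0.04 + 18.3·0.11 = 399.368 m².
Volume V = 16.7 × 19.5 × 16.7 = 5438.355 m³.
RT60 = 0.161 · V / A = 0.161 × 5438.355 / 399.368 = 2.19 s.

2.19 s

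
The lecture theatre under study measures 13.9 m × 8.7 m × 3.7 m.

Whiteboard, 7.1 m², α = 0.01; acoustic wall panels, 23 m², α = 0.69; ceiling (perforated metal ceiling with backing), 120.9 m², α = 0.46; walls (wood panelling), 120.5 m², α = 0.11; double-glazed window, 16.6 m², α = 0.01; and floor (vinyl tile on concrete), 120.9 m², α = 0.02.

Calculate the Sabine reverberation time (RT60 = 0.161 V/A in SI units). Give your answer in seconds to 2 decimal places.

Total absorption A = 7.1·0.01 + 23·0.69 + 120.9·0.46 + 120.5·0.11 + 16.6·0.01 + 120.9·0.02
  = 0.071 + 15.870 + 55.614 + 13.255 + 0.166 + 2.418 = 87.394 m² sabins.
V = 13.9·8.7·3.7 = 447.441 m³.
T = 0.161 V/A = 0.161·447.441/87.394 = 0.82 s.

0.82 s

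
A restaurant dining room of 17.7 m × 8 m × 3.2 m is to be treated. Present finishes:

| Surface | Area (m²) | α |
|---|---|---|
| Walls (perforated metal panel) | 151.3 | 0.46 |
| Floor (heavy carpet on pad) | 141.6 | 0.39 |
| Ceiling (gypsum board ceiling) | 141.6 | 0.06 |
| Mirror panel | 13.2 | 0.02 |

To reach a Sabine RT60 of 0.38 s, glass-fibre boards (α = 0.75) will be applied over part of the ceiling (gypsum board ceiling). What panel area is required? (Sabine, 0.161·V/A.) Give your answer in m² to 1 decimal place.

A₁ = Σ Sᵢαᵢ = 151.3·0.46 + 141.6·0.39 + 141.6·0.06 + 13.2·0.02 = 133.582 sabins.
V = 453.12 m³. Target absorption A₂ = 0.161 × 453.12 / 0.38 = 191.980 sabins.
ΔA needed = 191.980 − 133.582 = 58.398 sabins.
Each m² of panel replacing the ceiling (gypsum board ceiling) adds (0.75 − 0.06) = 0.69 sabins.
Area = ΔA/Δα = 58.398/0.69 = 84.6 m².

84.6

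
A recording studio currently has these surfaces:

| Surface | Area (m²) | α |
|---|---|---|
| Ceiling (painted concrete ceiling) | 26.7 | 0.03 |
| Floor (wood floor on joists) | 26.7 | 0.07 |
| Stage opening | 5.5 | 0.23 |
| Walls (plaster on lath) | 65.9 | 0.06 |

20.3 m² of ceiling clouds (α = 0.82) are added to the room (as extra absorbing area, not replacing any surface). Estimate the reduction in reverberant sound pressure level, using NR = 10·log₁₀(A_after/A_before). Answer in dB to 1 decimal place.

Total absorption A_before = 26.7×0.03 + 26.7×0.07 + 5.5×0.23 + 65.9×0.06
  = 0.801 + 1.869 + 1.265 + 3.954 = 7.889 m² sabins.
Added absorption = 20.3 × 0.82 = 16.646 sabins.
New total A_after = 24.535 sabins.
NR = 10·log₁₀(24.535/7.889) = 4.9 dB.

4.9 dB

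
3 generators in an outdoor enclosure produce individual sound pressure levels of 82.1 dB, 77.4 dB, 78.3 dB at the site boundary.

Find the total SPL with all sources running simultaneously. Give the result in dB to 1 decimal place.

84.5 dB

Sum in the linear (power) domain: Σ 10^(Lᵢ/10) = 10^(82.1/10) + 10^(77.4/10) + 10^(78.3/10) = 2.847e+08.
Back to dB: 10·log₁₀ Σ = 84.5 dB.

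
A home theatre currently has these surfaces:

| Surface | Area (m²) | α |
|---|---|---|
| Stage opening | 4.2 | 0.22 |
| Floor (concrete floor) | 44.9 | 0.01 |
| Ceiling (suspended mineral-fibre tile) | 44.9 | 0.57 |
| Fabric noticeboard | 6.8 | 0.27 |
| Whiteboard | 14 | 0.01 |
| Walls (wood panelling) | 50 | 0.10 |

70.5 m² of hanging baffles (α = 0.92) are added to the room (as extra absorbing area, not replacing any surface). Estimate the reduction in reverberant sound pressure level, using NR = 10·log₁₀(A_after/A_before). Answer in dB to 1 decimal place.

4.6 dB

Summing Sᵢαᵢ: 0.924 + 0.449 + 25.593 + 1.836 + 0.140 + 5.000 → A_before = 33.942 sabins.
Treatment contributes 70.5·0.92 = 64.860 sabins.
A_after = 33.942 + 64.860 = 98.802 sabins.
Reduction = 10 log₁₀(A_after/A_before) = 10 log₁₀(2.9109) = 4.6 dB.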